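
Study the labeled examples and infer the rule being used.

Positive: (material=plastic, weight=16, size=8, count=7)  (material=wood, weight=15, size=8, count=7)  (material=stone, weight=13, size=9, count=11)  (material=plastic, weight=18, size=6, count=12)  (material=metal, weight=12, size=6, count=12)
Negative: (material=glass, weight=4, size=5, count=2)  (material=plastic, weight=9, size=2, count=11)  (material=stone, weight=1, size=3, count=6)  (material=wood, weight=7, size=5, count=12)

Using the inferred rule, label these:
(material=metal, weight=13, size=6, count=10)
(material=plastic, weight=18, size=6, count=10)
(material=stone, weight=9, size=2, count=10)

Positive, Positive, Negative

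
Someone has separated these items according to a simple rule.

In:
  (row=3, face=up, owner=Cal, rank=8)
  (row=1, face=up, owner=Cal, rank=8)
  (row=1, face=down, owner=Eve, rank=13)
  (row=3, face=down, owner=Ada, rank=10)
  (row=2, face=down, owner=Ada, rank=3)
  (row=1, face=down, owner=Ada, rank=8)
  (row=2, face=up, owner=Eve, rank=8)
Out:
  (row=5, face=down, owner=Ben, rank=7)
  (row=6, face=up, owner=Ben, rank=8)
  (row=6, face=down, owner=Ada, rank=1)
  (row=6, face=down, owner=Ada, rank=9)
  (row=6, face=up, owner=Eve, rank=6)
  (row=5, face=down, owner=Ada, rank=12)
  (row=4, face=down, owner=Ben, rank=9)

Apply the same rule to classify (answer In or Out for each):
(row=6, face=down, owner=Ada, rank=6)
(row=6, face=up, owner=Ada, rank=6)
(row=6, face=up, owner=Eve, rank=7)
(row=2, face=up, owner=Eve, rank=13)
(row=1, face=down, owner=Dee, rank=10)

The classifier is using: row ≤ 3.
(row=6, face=down, owner=Ada, rank=6): Out (row = 6). (row=6, face=up, owner=Ada, rank=6): Out (row = 6). (row=6, face=up, owner=Eve, rank=7): Out (row = 6). (row=2, face=up, owner=Eve, rank=13): In (row = 2). (row=1, face=down, owner=Dee, rank=10): In (row = 1).

Out, Out, Out, In, In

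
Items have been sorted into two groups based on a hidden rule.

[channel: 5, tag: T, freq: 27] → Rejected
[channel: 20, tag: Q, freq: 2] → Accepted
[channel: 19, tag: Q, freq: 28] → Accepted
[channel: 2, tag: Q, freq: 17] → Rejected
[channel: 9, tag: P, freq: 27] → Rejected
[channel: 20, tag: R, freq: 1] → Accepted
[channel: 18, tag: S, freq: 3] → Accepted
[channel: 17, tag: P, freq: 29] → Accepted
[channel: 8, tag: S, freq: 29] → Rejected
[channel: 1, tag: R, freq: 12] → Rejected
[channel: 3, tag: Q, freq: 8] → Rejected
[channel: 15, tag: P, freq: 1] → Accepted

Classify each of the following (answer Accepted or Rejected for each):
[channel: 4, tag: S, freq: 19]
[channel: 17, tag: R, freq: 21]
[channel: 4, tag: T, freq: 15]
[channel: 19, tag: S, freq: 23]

Rule: channel ≥ 15. This holds for each 'Accepted' example and fails for each 'Rejected' one.

Rejected, Accepted, Rejected, Accepted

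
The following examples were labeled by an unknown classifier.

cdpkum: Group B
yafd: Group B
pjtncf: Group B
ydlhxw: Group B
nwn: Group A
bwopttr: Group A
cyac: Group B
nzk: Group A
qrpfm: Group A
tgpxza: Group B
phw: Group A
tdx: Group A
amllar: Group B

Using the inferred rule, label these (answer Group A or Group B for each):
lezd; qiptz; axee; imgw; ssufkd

Group B, Group A, Group B, Group B, Group B

'Group A' ⟺ odd length.
lezd: length 4 — lacks this property, so Group B.
qiptz: length 5 — fits, so Group A.
axee: length 4 — lacks this property, so Group B.
imgw: length 4 — lacks this property, so Group B.
ssufkd: length 6 — lacks this property, so Group B.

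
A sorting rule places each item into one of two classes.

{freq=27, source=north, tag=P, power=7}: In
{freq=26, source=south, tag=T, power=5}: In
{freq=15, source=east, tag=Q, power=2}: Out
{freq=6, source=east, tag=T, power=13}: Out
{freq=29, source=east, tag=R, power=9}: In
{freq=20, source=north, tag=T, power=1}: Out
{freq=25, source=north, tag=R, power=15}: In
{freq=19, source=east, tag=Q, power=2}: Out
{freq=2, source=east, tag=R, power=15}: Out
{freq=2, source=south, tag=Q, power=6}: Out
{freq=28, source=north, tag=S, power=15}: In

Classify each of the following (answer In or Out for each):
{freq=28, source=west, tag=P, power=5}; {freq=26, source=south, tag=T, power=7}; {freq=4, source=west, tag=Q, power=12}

In, In, Out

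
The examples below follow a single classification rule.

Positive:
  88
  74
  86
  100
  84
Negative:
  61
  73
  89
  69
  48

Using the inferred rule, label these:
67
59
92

The distinguishing property — even AND at least 61 — holds for all the 'Positive' cases and none of the 'Negative' cases.

Negative, Negative, Positive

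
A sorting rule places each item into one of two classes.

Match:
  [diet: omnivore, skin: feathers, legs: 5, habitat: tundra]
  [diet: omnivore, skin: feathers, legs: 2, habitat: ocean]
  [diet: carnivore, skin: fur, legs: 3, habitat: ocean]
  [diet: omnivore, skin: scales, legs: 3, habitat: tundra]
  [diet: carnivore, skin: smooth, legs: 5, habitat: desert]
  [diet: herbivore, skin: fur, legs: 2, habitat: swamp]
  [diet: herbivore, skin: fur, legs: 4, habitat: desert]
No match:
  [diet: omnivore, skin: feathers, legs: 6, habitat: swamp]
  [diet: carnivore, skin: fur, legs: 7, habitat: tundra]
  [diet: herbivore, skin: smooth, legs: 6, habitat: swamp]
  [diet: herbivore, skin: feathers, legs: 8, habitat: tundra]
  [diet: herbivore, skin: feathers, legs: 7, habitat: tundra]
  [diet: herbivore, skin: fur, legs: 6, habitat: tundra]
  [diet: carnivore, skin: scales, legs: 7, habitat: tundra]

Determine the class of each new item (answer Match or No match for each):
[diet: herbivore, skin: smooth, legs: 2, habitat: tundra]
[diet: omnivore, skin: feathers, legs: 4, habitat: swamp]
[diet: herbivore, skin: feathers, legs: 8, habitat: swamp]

The simplest hypothesis consistent with all the labels is: legs ≤ 5.

Match, Match, No match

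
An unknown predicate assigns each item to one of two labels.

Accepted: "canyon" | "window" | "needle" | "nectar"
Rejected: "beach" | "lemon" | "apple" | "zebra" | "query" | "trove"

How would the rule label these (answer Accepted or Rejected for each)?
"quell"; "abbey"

The common property of the 'Accepted' items is: even length. No 'Rejected' item has it.
Rejected: "quell", since length 5.
Rejected: "abbey", since length 5.

Rejected, Rejected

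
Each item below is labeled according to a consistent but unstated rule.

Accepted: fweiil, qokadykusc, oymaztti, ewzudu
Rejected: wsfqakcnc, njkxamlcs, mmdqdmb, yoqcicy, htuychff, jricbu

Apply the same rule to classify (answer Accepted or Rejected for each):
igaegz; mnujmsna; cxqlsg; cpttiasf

Accepted, Rejected, Rejected, Rejected

A rule that fits every label: has ≥ 3 vowels — true of each 'Accepted' example, false of each 'Rejected' one.
igaegz: Accepted (3 vowels). mnujmsna: Rejected (2 vowels). cxqlsg: Rejected (0 vowels). cpttiasf: Rejected (2 vowels).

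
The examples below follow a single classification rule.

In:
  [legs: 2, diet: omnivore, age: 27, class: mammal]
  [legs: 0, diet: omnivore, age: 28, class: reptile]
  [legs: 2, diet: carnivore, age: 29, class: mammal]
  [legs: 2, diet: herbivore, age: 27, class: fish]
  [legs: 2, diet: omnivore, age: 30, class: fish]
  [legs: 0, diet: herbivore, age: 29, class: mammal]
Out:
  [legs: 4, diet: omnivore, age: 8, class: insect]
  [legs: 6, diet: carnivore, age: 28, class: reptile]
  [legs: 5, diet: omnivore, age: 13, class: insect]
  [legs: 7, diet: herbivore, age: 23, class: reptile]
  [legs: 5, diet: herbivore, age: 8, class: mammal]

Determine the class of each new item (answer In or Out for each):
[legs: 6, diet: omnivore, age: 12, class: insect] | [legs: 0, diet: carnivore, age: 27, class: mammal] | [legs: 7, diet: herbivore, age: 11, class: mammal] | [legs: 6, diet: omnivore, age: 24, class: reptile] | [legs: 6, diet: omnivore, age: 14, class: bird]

The simplest hypothesis consistent with all the labels is: legs ≤ 2.
Out: [legs: 6, diet: omnivore, age: 12, class: insect], since legs = 6.
In: [legs: 0, diet: carnivore, age: 27, class: mammal], since legs = 0.
Out: [legs: 7, diet: herbivore, age: 11, class: mammal], since legs = 7.
Out: [legs: 6, diet: omnivore, age: 24, class: reptile], since legs = 6.
Out: [legs: 6, diet: omnivore, age: 14, class: bird], since legs = 6.

Out, In, Out, Out, Out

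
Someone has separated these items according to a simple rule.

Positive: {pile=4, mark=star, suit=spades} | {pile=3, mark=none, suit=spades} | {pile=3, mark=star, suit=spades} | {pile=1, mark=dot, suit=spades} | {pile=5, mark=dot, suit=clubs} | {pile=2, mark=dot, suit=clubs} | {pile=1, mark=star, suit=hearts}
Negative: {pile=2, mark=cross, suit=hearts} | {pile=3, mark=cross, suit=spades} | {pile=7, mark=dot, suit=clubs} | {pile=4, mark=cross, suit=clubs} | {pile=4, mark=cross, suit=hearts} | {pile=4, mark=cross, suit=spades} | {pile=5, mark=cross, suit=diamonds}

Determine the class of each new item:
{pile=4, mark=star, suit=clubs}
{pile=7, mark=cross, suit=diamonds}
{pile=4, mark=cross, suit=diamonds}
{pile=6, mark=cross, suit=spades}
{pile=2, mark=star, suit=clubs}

One predicate separates the groups cleanly: mark is not cross AND pile ≤ 5.
{pile=4, mark=star, suit=clubs}: mark is star, pile = 4, meets the rule → Positive. {pile=7, mark=cross, suit=diamonds}: mark is cross, pile = 7, does not pass → Negative. {pile=4, mark=cross, suit=diamonds}: mark is cross, pile = 4, does not pass → Negative. {pile=6, mark=cross, suit=spades}: mark is cross, pile = 6, does not pass → Negative. {pile=2, mark=star, suit=clubs}: mark is star, pile = 2, meets the rule → Positive.

Positive, Negative, Negative, Negative, Positive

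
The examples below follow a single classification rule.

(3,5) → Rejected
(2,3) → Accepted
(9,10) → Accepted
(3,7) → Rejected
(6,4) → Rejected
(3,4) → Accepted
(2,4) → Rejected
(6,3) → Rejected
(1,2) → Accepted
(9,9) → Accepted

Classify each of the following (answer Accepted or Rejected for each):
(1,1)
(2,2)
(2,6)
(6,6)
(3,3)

Accepted, Accepted, Rejected, Accepted, Accepted

'Accepted' ⟺ |first − second| ≤ 1.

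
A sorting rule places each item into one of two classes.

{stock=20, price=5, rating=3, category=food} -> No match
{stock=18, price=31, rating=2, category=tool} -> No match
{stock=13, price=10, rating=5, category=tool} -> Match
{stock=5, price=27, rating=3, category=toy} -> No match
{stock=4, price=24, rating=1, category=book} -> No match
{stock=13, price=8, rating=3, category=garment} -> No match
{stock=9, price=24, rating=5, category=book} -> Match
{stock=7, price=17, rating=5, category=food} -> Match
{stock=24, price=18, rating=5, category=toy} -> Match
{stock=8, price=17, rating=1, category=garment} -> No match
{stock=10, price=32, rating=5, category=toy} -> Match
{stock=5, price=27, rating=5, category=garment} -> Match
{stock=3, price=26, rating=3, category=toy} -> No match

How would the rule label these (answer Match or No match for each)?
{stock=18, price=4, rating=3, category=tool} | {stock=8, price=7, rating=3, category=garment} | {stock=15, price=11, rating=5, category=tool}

The pattern is that an item is 'Match' exactly when: rating = 5.

No match, No match, Match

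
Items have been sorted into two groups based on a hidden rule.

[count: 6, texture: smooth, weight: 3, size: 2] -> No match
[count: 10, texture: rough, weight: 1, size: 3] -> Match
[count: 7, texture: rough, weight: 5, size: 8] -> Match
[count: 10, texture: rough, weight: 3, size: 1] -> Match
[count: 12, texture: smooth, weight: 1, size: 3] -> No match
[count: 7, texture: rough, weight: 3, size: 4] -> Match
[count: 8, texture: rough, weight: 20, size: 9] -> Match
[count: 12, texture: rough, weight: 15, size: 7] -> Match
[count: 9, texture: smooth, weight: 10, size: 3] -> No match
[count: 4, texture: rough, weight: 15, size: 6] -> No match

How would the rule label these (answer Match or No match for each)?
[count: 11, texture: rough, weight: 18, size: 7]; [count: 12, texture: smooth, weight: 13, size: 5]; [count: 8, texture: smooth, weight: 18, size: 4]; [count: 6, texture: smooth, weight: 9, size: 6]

All 'Match' examples share one property — texture is rough AND count ≥ 6 — and every 'No match' example lacks it.
[count: 11, texture: rough, weight: 18, size: 7] — texture is rough, count = 11, hence Match. [count: 12, texture: smooth, weight: 13, size: 5] — texture is smooth, count = 12, hence No match. [count: 8, texture: smooth, weight: 18, size: 4] — texture is smooth, count = 8, hence No match. [count: 6, texture: smooth, weight: 9, size: 6] — texture is smooth, count = 6, hence No match.

Match, No match, No match, No match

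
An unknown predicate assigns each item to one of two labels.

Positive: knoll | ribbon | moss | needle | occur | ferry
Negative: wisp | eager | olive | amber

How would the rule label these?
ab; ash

Negative, Negative

'Positive' ⟺ has a double letter.
ab: no doubled letter, lacks this property → Negative.
ash: no doubled letter, lacks this property → Negative.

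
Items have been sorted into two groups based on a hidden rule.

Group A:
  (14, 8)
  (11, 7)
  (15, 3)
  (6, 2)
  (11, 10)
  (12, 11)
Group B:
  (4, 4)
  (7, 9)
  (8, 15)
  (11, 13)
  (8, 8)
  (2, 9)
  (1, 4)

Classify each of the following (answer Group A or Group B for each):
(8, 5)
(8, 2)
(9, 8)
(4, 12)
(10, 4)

The distinguishing property — first > second — holds for all the 'Group A' cases and none of the 'Group B' cases.
(8, 5): 8 > 5 — satisfies this, so Group A.
(8, 2): 8 > 2 — satisfies this, so Group A.
(9, 8): 9 > 8 — satisfies this, so Group A.
(4, 12): 4 < 12 — lacks this property, so Group B.
(10, 4): 10 > 4 — satisfies this, so Group A.

Group A, Group A, Group A, Group B, Group A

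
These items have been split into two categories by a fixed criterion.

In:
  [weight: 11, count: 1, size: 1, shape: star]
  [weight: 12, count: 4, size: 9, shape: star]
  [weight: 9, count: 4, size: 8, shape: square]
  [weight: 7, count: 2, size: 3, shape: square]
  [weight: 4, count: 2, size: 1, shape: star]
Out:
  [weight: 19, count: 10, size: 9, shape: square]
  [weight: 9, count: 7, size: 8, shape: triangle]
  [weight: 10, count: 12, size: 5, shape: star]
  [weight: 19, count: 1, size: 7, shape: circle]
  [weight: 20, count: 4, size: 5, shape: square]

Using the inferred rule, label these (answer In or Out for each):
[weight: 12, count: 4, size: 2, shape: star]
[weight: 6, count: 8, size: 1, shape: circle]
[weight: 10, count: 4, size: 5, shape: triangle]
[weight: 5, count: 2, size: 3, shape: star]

'In' ⟺ count ≤ 4 AND weight ≤ 12.

In, Out, In, In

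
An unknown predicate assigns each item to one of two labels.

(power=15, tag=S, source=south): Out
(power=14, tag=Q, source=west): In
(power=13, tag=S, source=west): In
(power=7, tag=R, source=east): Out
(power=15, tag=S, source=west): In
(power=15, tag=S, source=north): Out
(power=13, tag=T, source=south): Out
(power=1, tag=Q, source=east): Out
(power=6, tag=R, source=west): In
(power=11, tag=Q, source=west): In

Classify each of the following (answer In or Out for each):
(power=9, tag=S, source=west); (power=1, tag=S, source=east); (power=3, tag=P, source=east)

In, Out, Out

Looking at the examples, the only property every 'In' case has and every 'Out' case lacks is: source is west.
In: (power=9, tag=S, source=west), since source is west.
Out: (power=1, tag=S, source=east), since source is east.
Out: (power=3, tag=P, source=east), since source is east.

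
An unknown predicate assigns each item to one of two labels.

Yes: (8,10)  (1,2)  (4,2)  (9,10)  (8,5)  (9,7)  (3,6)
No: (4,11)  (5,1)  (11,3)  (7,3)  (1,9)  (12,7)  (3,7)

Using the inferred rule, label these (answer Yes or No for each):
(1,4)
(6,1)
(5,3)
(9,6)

The rule appears to be: |first − second| ≤ 3.

Yes, No, Yes, Yes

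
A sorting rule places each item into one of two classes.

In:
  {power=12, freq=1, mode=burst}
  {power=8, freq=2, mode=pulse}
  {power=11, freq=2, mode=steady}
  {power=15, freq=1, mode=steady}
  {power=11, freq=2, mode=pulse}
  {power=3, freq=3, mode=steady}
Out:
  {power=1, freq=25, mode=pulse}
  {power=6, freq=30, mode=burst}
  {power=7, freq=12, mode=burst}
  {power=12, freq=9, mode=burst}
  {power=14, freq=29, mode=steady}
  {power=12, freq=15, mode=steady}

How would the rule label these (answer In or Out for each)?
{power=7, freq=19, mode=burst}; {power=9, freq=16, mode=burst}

Out, Out

The rule appears to be: freq ≤ 3.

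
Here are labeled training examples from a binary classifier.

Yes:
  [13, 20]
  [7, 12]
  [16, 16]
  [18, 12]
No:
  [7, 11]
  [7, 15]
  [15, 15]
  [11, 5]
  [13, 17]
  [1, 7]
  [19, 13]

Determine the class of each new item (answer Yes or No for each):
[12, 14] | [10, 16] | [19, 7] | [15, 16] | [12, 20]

Yes, Yes, No, Yes, Yes

Rule: second is even. This holds for each 'Yes' example and fails for each 'No' one.
[12, 14]: second 14, satisfies this → Yes.
[10, 16]: second 16, satisfies this → Yes.
[19, 7]: second 7, fails the rule → No.
[15, 16]: second 16, satisfies this → Yes.
[12, 20]: second 20, satisfies this → Yes.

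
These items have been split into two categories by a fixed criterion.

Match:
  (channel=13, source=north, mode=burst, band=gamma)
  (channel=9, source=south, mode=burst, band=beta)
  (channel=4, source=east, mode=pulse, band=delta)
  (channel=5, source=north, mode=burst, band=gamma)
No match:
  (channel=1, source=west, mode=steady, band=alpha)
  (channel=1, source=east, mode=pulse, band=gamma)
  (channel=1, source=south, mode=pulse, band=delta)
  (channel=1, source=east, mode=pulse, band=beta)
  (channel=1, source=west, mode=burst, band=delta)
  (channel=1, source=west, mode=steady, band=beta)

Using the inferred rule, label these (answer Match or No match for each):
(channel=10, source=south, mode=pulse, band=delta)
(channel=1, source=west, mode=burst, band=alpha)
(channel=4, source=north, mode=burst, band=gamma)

The pattern is that an item is 'Match' exactly when: channel ≥ 4.
Match: (channel=10, source=south, mode=pulse, band=delta), since channel = 10. No match: (channel=1, source=west, mode=burst, band=alpha), since channel = 1. Match: (channel=4, source=north, mode=burst, band=gamma), since channel = 4.

Match, No match, Match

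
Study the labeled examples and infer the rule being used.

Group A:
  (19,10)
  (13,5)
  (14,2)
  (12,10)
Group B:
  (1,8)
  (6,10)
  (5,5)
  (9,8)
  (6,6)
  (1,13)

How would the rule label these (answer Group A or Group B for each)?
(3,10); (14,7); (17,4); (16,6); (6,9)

Group B, Group A, Group A, Group A, Group B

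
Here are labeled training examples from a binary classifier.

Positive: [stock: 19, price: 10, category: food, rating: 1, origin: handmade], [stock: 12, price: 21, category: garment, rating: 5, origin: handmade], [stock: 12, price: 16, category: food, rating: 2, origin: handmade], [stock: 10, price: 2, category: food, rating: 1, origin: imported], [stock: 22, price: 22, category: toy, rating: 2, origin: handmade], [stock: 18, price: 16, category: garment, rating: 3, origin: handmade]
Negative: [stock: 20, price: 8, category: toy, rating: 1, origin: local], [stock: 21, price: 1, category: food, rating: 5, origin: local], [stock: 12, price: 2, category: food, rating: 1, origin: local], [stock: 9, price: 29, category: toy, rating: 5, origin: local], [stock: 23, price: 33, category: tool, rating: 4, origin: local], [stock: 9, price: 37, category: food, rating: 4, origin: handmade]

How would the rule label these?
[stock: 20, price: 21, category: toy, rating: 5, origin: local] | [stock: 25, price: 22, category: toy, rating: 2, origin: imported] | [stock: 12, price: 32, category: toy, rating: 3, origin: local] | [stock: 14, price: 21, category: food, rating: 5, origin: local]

The simplest hypothesis consistent with all the labels is: origin is not local AND price ≤ 22.
[stock: 20, price: 21, category: toy, rating: 5, origin: local]: origin is local, price = 21 — fails the rule, so Negative. [stock: 25, price: 22, category: toy, rating: 2, origin: imported]: origin is imported, price = 22 — matches, so Positive. [stock: 12, price: 32, category: toy, rating: 3, origin: local]: origin is local, price = 32 — fails the rule, so Negative. [stock: 14, price: 21, category: food, rating: 5, origin: local]: origin is local, price = 21 — fails the rule, so Negative.

Negative, Positive, Negative, Negative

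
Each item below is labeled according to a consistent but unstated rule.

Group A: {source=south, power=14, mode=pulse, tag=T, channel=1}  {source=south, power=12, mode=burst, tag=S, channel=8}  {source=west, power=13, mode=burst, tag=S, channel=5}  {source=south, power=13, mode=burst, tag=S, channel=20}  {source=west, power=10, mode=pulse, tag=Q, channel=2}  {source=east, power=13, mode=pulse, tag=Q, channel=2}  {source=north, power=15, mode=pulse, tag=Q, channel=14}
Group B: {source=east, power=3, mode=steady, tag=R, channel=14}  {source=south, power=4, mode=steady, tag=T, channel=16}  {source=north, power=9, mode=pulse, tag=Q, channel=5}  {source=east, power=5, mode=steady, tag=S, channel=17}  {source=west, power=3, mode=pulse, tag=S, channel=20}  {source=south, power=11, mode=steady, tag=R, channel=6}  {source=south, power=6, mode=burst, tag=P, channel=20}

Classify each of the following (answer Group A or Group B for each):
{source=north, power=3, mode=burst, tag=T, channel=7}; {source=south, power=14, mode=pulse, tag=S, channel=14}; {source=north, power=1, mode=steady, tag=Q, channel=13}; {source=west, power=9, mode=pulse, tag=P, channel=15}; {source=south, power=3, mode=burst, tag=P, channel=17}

Group B, Group A, Group B, Group B, Group B

The classifier is using: power = 10 OR power ≥ 12.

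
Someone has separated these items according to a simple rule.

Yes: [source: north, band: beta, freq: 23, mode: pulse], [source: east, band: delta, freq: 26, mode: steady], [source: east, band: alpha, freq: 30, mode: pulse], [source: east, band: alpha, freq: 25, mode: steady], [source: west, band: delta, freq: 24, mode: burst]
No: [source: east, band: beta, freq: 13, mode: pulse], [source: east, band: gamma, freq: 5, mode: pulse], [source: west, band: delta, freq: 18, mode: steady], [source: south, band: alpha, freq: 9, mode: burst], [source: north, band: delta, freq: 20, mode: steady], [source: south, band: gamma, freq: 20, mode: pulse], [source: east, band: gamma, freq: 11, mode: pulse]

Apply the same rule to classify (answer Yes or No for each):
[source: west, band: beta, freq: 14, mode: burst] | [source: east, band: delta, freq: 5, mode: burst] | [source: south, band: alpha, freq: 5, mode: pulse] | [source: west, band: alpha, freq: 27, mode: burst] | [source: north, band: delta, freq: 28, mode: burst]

No, No, No, Yes, Yes

The rule appears to be: freq ≥ 23.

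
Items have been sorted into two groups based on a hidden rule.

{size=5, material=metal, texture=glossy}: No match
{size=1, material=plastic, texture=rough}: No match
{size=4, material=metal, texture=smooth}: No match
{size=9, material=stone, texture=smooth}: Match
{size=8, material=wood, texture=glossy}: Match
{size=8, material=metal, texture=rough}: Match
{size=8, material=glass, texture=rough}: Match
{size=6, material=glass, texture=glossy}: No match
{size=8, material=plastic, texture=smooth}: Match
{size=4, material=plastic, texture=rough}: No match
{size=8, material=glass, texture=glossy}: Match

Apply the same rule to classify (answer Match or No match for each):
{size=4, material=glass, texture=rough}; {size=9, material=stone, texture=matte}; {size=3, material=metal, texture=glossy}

No match, Match, No match

The classifier is using: size ≥ 8.
{size=4, material=glass, texture=rough} — size = 4, hence No match. {size=9, material=stone, texture=matte} — size = 9, hence Match. {size=3, material=metal, texture=glossy} — size = 3, hence No match.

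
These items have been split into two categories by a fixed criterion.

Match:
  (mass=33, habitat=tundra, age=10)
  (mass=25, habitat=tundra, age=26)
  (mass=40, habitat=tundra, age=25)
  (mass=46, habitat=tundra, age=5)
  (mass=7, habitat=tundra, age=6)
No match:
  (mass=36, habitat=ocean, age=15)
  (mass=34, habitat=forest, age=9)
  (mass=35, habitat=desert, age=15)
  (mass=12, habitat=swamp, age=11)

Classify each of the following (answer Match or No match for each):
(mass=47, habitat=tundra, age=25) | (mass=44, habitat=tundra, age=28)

Match, Match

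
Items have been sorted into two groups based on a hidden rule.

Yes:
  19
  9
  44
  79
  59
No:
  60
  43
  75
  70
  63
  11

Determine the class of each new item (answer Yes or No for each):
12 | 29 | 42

No, Yes, No

Looking at the examples, the only property every 'Yes' case has and every 'No' case lacks is: ≡ 4 (mod 5).
12 → 12 mod 5 = 2 → No. 29 → 29 mod 5 = 4 → Yes. 42 → 42 mod 5 = 2 → No.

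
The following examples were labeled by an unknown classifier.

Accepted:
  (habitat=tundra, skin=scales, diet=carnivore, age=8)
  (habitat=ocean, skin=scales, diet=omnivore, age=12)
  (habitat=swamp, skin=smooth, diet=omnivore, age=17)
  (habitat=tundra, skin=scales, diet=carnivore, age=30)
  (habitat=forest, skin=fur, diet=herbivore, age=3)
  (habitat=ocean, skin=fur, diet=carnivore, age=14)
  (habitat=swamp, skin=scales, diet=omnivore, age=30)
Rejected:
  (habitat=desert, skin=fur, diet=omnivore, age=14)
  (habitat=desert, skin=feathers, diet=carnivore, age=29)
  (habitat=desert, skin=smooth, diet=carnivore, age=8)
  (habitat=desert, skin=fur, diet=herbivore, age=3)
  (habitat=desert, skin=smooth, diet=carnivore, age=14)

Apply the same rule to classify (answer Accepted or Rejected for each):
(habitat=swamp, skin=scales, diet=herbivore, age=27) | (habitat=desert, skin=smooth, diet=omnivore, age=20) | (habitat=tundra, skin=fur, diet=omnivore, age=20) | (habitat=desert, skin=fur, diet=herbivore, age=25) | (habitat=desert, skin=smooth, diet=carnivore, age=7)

Accepted, Rejected, Accepted, Rejected, Rejected

'Accepted' ⟺ habitat is not desert.
(habitat=swamp, skin=scales, diet=herbivore, age=27): Accepted (habitat is swamp). (habitat=desert, skin=smooth, diet=omnivore, age=20): Rejected (habitat is desert). (habitat=tundra, skin=fur, diet=omnivore, age=20): Accepted (habitat is tundra). (habitat=desert, skin=fur, diet=herbivore, age=25): Rejected (habitat is desert). (habitat=desert, skin=smooth, diet=carnivore, age=7): Rejected (habitat is desert).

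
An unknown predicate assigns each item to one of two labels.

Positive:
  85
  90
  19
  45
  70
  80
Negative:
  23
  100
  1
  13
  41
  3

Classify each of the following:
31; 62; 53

The common property of the 'Positive' items is: digit sum ≥ 6. No 'Negative' item has it.

Negative, Positive, Positive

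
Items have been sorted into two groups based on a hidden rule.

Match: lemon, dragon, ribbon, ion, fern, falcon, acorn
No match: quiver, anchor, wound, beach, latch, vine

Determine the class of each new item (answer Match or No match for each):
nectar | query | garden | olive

The common property of the 'Match' items is: ends with 'n'. No 'No match' item has it.
nectar — ends with 'r', hence No match.
query — ends with 'y', hence No match.
garden — ends with 'n', hence Match.
olive — ends with 'e', hence No match.

No match, No match, Match, No match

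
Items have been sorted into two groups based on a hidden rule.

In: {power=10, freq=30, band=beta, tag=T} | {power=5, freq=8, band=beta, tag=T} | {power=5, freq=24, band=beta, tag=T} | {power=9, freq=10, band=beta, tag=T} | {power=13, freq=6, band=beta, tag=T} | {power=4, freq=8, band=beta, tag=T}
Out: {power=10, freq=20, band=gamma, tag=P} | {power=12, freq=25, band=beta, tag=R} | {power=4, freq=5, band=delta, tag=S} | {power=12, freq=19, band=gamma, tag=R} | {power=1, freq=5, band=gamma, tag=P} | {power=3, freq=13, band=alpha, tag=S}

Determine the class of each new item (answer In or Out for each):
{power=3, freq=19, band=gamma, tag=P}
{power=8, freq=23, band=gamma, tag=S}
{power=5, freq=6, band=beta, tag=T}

Out, Out, In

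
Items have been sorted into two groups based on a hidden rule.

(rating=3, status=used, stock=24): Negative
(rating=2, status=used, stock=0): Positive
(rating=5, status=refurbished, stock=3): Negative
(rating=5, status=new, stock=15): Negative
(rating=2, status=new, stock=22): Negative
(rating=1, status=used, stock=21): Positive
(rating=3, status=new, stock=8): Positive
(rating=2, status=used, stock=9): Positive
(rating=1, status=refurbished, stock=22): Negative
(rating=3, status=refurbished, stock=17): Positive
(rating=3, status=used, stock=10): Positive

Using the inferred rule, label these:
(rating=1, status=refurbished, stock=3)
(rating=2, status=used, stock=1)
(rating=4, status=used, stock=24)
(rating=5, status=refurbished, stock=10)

The common property of the 'Positive' items is: rating ≤ 3 AND stock ≤ 21. No 'Negative' item has it.
(rating=1, status=refurbished, stock=3): Positive (rating = 1, stock = 3).
(rating=2, status=used, stock=1): Positive (rating = 2, stock = 1).
(rating=4, status=used, stock=24): Negative (rating = 4, stock = 24).
(rating=5, status=refurbished, stock=10): Negative (rating = 5, stock = 10).

Positive, Positive, Negative, Negative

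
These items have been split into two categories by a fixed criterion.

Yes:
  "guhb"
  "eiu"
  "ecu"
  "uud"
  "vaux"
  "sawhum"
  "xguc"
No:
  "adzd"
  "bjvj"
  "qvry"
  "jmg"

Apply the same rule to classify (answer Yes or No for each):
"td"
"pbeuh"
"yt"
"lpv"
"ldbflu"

No, Yes, No, No, Yes

The common property of the 'Yes' items is: contains 'u'. No 'No' item has it.
"td" → no 'u' → No. "pbeuh" → has 'u' → Yes. "yt" → no 'u' → No. "lpv" → no 'u' → No. "ldbflu" → has 'u' → Yes.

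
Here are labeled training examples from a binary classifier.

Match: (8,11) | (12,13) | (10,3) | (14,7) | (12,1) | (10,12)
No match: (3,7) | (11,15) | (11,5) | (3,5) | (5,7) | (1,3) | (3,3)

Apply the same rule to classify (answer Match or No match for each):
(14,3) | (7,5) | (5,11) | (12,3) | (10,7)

Match, No match, No match, Match, Match

'Match' ⟺ first is even.
(14,3) — first 14, hence Match. (7,5) — first 7, hence No match. (5,11) — first 5, hence No match. (12,3) — first 12, hence Match. (10,7) — first 10, hence Match.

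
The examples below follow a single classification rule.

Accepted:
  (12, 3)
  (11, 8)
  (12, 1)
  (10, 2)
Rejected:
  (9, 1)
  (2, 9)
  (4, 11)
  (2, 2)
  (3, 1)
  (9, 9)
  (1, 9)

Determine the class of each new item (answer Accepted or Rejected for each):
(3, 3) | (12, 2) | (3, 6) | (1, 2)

Rejected, Accepted, Rejected, Rejected

One predicate separates the groups cleanly: first ≥ 10.
Rejected: (3, 3), since first 3.
Accepted: (12, 2), since first 12.
Rejected: (3, 6), since first 3.
Rejected: (1, 2), since first 1.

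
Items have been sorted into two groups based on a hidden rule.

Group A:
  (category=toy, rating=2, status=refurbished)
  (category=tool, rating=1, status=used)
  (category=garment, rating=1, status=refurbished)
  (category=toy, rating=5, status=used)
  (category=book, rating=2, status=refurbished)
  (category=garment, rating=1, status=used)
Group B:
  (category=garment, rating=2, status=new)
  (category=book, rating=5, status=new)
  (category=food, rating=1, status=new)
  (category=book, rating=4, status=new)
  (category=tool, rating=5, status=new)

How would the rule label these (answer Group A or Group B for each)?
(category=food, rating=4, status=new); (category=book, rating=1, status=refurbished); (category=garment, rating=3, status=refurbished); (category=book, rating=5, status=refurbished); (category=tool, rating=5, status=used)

Group B, Group A, Group A, Group A, Group A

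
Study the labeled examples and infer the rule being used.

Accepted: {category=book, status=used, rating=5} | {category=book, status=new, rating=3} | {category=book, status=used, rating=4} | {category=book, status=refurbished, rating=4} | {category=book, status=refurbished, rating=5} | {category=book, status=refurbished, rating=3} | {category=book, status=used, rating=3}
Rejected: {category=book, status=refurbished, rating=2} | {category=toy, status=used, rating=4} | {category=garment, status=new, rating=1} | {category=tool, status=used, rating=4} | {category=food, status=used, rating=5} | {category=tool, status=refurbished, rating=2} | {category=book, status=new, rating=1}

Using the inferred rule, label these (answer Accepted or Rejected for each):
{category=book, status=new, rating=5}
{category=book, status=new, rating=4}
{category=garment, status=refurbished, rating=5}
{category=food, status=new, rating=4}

Accepted, Accepted, Rejected, Rejected

The rule appears to be: category is book AND rating ≥ 3.
Accepted: {category=book, status=new, rating=5}, since category is book, rating = 5.
Accepted: {category=book, status=new, rating=4}, since category is book, rating = 4.
Rejected: {category=garment, status=refurbished, rating=5}, since category is garment, rating = 5.
Rejected: {category=food, status=new, rating=4}, since category is food, rating = 4.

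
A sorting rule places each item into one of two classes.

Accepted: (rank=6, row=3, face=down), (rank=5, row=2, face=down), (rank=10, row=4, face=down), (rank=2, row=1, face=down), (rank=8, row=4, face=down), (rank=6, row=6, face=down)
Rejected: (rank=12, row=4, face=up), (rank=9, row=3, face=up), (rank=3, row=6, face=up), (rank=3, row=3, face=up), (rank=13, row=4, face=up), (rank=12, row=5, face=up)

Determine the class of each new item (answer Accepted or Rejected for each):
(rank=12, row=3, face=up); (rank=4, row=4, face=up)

The classifier is using: face is down.
(rank=12, row=3, face=up): Rejected (face is up). (rank=4, row=4, face=up): Rejected (face is up).

Rejected, Rejected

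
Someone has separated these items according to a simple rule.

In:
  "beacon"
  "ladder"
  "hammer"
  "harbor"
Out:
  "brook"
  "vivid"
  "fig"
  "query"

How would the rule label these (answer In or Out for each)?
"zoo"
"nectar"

Out, In

The common property of the 'In' items is: even length. No 'Out' item has it.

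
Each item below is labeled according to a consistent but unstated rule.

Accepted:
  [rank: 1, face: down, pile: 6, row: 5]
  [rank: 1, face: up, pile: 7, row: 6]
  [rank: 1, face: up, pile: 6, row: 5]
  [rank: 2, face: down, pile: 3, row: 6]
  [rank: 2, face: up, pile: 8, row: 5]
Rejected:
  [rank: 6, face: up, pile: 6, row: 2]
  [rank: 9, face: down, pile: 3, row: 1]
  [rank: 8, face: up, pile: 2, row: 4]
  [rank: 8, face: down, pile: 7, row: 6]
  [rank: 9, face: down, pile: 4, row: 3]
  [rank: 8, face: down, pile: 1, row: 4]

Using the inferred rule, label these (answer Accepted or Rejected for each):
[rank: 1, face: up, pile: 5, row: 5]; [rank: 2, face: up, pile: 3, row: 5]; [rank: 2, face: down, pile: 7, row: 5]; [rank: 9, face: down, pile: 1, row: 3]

A rule that fits every label: rank ≤ 2 — true of each 'Accepted' example, false of each 'Rejected' one.
[rank: 1, face: up, pile: 5, row: 5]: rank = 1, fits → Accepted. [rank: 2, face: up, pile: 3, row: 5]: rank = 2, fits → Accepted. [rank: 2, face: down, pile: 7, row: 5]: rank = 2, fits → Accepted. [rank: 9, face: down, pile: 1, row: 3]: rank = 9, fails the rule → Rejected.

Accepted, Accepted, Accepted, Rejected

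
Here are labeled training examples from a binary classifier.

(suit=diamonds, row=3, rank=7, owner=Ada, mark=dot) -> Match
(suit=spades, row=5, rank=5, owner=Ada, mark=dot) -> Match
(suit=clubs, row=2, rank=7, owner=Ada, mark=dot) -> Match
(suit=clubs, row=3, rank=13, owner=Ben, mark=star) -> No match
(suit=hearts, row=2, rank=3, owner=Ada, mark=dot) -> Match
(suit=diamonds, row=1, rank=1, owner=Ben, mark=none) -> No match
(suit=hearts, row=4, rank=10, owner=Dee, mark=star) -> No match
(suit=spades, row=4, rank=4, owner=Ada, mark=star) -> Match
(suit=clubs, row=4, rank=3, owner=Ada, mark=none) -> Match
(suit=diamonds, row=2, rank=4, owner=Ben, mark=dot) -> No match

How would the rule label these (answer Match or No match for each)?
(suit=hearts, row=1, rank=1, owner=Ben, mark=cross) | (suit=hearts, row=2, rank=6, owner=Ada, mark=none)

No match, Match

All 'Match' examples share one property — owner is Ada — and every 'No match' example lacks it.
(suit=hearts, row=1, rank=1, owner=Ben, mark=cross) — owner is Ben, hence No match. (suit=hearts, row=2, rank=6, owner=Ada, mark=none) — owner is Ada, hence Match.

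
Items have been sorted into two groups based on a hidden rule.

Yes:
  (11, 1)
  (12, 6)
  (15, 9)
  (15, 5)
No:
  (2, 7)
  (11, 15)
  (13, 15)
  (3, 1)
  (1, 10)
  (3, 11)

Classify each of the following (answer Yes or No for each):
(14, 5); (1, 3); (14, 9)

Yes, No, Yes

The simplest hypothesis consistent with all the labels is: first > second AND sum ≥ 9.
(14, 5) — 14 > 5, 14+5 = 19, hence Yes.
(1, 3) — 1 < 3, 1+3 = 4, hence No.
(14, 9) — 14 > 9, 14+9 = 23, hence Yes.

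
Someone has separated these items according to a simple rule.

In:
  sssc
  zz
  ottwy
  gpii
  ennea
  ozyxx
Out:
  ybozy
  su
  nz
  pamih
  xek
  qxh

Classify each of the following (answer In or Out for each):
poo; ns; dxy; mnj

In, Out, Out, Out

The common property of the 'In' items is: has a double letter. No 'Out' item has it.
poo → 'oo' doubled → In. ns → no doubled letter → Out. dxy → no doubled letter → Out. mnj → no doubled letter → Out.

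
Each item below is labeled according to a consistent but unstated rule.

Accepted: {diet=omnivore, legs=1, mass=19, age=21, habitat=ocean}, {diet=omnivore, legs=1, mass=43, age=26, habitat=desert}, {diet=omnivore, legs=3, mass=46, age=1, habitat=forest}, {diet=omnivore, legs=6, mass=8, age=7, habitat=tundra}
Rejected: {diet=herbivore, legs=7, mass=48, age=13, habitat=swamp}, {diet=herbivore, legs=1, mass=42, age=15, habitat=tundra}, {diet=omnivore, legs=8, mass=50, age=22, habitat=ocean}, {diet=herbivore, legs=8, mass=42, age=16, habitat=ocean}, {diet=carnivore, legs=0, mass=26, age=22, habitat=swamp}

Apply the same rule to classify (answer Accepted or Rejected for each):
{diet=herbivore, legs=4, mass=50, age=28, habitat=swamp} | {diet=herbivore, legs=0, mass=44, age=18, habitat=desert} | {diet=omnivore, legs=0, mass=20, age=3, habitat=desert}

The rule appears to be: diet is omnivore AND legs ≤ 6.

Rejected, Rejected, Accepted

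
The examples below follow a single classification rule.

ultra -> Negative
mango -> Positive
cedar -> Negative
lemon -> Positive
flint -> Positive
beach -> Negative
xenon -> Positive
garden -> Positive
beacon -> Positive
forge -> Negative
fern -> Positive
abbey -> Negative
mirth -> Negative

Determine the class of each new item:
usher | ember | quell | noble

The pattern is that an item is 'Positive' exactly when: contains 'n'.
usher: no 'n' — doesn't match, so Negative. ember: no 'n' — doesn't match, so Negative. quell: no 'n' — doesn't match, so Negative. noble: has 'n' — meets the rule, so Positive.

Negative, Negative, Negative, Positive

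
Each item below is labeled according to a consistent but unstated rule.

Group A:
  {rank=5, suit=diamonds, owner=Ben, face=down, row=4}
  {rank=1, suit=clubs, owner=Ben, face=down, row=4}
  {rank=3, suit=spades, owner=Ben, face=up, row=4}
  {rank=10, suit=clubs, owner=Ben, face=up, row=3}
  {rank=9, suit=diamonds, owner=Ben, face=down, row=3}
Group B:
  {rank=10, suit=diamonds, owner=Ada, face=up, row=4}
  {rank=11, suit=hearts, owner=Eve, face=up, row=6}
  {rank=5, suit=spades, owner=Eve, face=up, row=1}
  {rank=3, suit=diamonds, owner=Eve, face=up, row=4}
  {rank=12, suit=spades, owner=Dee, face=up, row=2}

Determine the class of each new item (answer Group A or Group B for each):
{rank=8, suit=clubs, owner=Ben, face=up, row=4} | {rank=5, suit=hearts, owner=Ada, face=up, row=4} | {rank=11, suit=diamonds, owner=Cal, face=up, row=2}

Group A, Group B, Group B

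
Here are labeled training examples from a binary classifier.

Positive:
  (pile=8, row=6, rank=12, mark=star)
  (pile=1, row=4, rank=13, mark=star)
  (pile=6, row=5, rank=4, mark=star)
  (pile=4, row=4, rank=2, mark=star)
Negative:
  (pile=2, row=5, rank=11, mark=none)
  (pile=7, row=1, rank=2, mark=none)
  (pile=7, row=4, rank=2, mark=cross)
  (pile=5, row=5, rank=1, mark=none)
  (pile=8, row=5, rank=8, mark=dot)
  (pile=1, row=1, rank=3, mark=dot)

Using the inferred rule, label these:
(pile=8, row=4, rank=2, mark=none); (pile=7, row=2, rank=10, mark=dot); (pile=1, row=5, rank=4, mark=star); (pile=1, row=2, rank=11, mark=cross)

Negative, Negative, Positive, Negative

Looking at the examples, the only property every 'Positive' case has and every 'Negative' case lacks is: mark is star.
(pile=8, row=4, rank=2, mark=none): Negative (mark is none). (pile=7, row=2, rank=10, mark=dot): Negative (mark is dot). (pile=1, row=5, rank=4, mark=star): Positive (mark is star). (pile=1, row=2, rank=11, mark=cross): Negative (mark is cross).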